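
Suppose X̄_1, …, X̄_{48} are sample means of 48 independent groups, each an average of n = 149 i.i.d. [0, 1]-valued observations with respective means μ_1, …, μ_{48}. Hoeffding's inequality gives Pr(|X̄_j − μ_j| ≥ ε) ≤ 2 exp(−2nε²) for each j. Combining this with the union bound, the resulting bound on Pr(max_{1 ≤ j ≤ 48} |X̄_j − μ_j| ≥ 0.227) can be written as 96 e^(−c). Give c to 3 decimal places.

Union bound over the 48 events: Pr(max_{1 ≤ j ≤ 48} |X̄_j − μ_j| ≥ 0.227) ≤ 48·2·exp(−2nε²) = 96 exp(−2·149·0.227²).
So c = 2·149·0.227² = 15.3556.

15.356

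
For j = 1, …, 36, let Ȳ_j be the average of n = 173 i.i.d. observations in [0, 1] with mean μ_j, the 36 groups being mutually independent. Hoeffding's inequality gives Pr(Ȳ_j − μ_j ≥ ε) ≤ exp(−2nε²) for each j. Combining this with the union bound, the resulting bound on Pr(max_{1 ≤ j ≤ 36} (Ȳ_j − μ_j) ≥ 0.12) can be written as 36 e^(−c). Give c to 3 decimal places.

4.982

Union bound over the 36 events: Pr(max_{1 ≤ j ≤ 36} (Ȳ_j − μ_j) ≥ 0.12) ≤ 36·exp(−2nε²) = 36 exp(−2·173·0.12²).
So c = 2·173·0.12² = 4.9824.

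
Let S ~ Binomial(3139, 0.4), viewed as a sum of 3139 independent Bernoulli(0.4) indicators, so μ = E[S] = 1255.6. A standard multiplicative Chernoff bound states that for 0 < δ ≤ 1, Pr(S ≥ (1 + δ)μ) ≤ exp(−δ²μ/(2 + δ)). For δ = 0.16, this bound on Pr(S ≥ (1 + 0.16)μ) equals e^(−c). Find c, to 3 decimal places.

14.881

c = δ²μ/(2 + δ) = 0.16²·1255.6/(2 + 0.16) = 14.8812.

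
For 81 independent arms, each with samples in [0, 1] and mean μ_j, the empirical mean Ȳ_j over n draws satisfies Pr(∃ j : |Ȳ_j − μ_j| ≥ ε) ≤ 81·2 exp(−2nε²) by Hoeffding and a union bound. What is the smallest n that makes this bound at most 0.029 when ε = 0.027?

Need 2·81·exp(−2nε²) ≤ 0.029, i.e. exp(−2nε²) ≤ 0.029/162.
So 2nε² ≥ ln(162/0.029) = 8.628056.
Hence n ≥ 8.628056/(2·0.027²) = 5917.734.
The smallest integer n is 5918.

5918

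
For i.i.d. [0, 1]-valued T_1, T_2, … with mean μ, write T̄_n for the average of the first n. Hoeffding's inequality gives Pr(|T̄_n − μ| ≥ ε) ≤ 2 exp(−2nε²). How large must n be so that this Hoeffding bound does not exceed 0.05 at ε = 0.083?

Require 2·exp(−2nε²) ≤ 0.05, i.e. 2nε² ≥ ln(2/0.05) = 3.688879.
So n ≥ 3.688879 / (2·0.083²) = 267.737.
The smallest integer n is 268.

268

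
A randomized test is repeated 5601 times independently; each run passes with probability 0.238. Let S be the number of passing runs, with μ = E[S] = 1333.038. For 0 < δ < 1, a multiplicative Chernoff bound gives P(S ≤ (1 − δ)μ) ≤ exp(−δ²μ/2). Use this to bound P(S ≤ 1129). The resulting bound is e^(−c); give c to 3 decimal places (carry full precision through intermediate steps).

Write 1129 = (1 − δ)μ, so δ = 1 − 1129/1333.038 = 0.1530624…
Then the exponent is δ²μ/2 = (μ − 1129)²/(2μ) = 15.615273.

15.615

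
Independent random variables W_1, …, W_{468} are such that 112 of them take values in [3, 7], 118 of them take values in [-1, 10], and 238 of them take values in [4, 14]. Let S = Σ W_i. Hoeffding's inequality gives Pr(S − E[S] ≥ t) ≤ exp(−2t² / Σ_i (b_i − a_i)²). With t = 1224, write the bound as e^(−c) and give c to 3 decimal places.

Σ(b_i − a_i)² = 112·4² + 118·11² + 238·10² = 39870.
c = 2t² / 39870 = 2·1224² / 39870 = 75.1530.

75.153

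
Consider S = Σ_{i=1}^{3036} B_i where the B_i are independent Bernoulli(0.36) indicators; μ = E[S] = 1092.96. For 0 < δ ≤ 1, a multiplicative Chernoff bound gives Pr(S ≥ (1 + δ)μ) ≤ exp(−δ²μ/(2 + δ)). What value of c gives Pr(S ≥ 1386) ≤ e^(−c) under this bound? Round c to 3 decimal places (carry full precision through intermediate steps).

Write 1386 = (1 + δ)μ, so δ = 1386/1092.96 − 1 = 0.2681159…
Then the exponent is δ²μ/(2 + δ) = (1386 − μ)² / (μ·(2 + δ)) = 34.640511.

34.641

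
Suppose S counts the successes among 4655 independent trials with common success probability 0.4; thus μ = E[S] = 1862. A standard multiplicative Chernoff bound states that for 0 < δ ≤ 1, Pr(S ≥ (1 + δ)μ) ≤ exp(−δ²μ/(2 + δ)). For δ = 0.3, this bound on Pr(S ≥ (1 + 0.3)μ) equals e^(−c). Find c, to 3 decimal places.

72.861

c = δ²μ/(2 + δ) = 0.3²·1862/(2 + 0.3) = 72.8609.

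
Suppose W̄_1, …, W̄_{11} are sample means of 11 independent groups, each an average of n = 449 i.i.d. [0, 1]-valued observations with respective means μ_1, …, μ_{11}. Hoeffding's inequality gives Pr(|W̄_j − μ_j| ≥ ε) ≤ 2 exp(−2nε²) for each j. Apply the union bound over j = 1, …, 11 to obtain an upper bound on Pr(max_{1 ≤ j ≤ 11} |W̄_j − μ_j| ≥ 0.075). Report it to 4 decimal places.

0.1408

Per-experiment Hoeffding bound: 2·exp(−2·449·0.075²) = 2·exp(−5.05125) = 0.012803.
Union bound over 11 events: 11·0.012803 = 0.14083.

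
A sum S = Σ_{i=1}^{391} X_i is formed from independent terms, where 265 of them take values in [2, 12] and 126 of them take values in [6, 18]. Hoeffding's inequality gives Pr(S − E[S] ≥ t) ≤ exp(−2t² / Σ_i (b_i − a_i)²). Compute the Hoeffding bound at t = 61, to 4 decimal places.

0.8465

Σ(b_i − a_i)² = 265·10² + 126·12² = 44644.
Exponent = 2·61² / 44644 = 0.16670.
Bound = exp(−0.16670) = 0.84646.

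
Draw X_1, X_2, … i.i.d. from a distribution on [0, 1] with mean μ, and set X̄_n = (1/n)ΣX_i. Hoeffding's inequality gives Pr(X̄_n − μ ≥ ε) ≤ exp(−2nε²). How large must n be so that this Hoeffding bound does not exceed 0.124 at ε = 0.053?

Require exp(−2nε²) ≤ 0.124, i.e. 2nε² ≥ ln(1/0.124) = 2.087474.
So n ≥ 2.087474 / (2·0.053²) = 371.569.
The smallest integer n is 372.

372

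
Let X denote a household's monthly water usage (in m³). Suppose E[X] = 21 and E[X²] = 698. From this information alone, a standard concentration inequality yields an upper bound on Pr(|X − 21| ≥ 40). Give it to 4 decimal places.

The first two moments determine the variance, so Chebyshev's inequality is the sharpest standard bound available.
Var(X) = E[X²] − (E[X])² = 698 − 441 = 257.
Chebyshev's inequality: Pr(|X − μ| ≥ t) ≤ Var(X)/t² = 257/1600 = 0.1606.

0.1606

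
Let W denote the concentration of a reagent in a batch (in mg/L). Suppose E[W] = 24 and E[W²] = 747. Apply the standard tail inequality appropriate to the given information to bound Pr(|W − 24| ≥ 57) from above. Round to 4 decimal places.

0.0526

The first two moments determine the variance, so Chebyshev's inequality is the sharpest standard bound available.
Var(W) = E[W²] − (E[W])² = 747 − 576 = 171.
Chebyshev's inequality: Pr(|W − μ| ≥ t) ≤ Var(W)/t² = 171/3249 = 0.0526.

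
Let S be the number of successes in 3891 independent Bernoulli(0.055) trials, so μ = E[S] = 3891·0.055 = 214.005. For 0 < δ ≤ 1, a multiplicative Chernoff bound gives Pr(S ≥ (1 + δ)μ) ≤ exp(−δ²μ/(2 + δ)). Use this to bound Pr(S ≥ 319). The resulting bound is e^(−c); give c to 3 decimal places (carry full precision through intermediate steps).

Write 319 = (1 + δ)μ, so δ = 319/214.005 − 1 = 0.4906194…
Then the exponent is δ²μ/(2 + δ) = (319 − μ)² / (μ·(2 + δ)) = 20.682639.

20.683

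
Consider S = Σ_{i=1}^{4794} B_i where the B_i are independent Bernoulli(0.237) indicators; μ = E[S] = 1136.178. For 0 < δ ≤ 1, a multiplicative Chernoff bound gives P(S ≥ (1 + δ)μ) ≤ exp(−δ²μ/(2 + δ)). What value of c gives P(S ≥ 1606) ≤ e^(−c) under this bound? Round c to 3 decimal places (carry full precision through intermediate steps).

80.495

Write 1606 = (1 + δ)μ, so δ = 1606/1136.178 − 1 = 0.4135109…
Then the exponent is δ²μ/(2 + δ) = (1606 − μ)² / (μ·(2 + δ)) = 80.495399.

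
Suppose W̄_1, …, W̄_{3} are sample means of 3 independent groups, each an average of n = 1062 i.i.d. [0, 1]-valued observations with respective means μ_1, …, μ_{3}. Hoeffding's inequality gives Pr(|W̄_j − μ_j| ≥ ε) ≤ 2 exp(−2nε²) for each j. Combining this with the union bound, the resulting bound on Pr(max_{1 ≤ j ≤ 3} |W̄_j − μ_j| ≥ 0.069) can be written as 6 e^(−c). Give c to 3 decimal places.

Union bound over the 3 events: Pr(max_{1 ≤ j ≤ 3} |W̄_j − μ_j| ≥ 0.069) ≤ 3·2·exp(−2nε²) = 6 exp(−2·1062·0.069²).
So c = 2·1062·0.069² = 10.1124.

10.112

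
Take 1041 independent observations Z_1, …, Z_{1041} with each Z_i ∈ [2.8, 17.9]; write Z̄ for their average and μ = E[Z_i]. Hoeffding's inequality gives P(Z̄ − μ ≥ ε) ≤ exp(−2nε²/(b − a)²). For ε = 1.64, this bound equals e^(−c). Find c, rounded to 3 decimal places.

c = 2nε²/(b − a)² = 2·1041·1.64² / 15.1² = 24.5592.

24.559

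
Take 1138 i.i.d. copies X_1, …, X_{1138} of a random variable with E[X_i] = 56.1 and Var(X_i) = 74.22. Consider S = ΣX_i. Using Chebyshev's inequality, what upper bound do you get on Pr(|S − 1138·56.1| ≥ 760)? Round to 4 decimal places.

Var(S) = n·Var(X_i) = 1138·74.22 = 84462.36.
Chebyshev: Pr(|S − 1138·56.1| ≥ 760) ≤ Var(S)/760² = 84462.36/577600 = 0.1462.

0.1462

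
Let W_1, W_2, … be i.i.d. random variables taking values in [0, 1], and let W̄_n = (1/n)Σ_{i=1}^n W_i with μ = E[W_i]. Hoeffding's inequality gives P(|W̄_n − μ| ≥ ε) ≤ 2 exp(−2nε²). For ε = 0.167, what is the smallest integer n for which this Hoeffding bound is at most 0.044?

Require 2·exp(−2nε²) ≤ 0.044, i.e. 2nε² ≥ ln(2/0.044) = 3.816713.
So n ≥ 3.816713 / (2·0.167²) = 68.427.
The smallest integer n is 69.

69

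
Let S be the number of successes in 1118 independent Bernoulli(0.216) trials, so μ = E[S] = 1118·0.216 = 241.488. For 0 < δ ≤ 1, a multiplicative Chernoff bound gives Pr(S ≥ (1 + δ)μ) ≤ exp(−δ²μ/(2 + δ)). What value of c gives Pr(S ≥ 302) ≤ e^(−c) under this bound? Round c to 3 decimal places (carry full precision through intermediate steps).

Write 302 = (1 + δ)μ, so δ = 302/241.488 − 1 = 0.2505797…
Then the exponent is δ²μ/(2 + δ) = (302 − μ)² / (μ·(2 + δ)) = 6.737411.

6.737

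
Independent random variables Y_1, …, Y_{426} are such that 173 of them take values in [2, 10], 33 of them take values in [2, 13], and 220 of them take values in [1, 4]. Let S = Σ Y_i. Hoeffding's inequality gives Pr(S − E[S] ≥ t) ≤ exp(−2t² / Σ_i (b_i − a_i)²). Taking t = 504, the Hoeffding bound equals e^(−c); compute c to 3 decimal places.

Σ(b_i − a_i)² = 173·8² + 33·11² + 220·3² = 17045.
c = 2t² / 17045 = 2·504² / 17045 = 29.8053.

29.805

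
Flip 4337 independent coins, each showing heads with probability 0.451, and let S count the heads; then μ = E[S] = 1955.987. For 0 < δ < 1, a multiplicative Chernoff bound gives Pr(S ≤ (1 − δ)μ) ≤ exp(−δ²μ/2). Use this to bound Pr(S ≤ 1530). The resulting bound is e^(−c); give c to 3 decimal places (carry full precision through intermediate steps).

Write 1530 = (1 − δ)μ, so δ = 1 − 1530/1955.987 = 0.2177862…
Then the exponent is δ²μ/2 = (μ − 1530)²/(2μ) = 46.387048.

46.387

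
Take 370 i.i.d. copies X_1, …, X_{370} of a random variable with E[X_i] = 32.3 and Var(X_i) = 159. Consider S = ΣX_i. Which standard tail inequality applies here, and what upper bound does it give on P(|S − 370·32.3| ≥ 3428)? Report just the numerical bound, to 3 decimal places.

With mean and variance of each term known, Chebyshev's inequality bounds the deviation of the sum (or sample mean).
Var(S) = n·Var(X_i) = 370·159 = 58830.
Chebyshev: P(|S − 370·32.3| ≥ 3428) ≤ Var(S)/3428² = 58830/11751184 = 0.0050.

0.005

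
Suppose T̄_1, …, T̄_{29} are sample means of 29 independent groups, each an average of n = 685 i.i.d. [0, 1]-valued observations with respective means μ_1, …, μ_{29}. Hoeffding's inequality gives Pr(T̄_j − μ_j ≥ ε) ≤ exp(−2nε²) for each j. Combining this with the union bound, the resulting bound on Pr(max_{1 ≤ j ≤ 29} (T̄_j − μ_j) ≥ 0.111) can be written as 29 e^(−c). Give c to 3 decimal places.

Union bound over the 29 events: Pr(max_{1 ≤ j ≤ 29} (T̄_j − μ_j) ≥ 0.111) ≤ 29·exp(−2nε²) = 29 exp(−2·685·0.111²).
So c = 2·685·0.111² = 16.8798.

16.880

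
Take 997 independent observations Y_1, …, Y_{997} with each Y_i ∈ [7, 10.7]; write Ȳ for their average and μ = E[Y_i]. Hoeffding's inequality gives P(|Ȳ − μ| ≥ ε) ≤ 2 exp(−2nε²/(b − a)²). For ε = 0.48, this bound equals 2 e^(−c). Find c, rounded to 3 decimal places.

33.559

c = 2nε²/(b − a)² = 2·997·0.48² / 3.7² = 33.5586.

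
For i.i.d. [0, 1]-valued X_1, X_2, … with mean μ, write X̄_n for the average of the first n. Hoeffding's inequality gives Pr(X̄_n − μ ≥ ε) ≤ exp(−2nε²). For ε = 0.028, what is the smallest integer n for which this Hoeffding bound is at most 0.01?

Require exp(−2nε²) ≤ 0.01, i.e. 2nε² ≥ ln(1/0.01) = 4.605170.
So n ≥ 4.605170 / (2·0.028²) = 2936.971.
The smallest integer n is 2937.

2937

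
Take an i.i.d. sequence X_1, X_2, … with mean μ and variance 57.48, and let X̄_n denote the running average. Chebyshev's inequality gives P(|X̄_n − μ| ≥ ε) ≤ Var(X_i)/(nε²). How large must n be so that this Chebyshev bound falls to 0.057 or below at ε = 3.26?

95

Require 57.48/(n·3.26²) ≤ 0.057, i.e. n ≥ 57.48/(0.057·3.26²) = 94.887.
The smallest integer n is 95.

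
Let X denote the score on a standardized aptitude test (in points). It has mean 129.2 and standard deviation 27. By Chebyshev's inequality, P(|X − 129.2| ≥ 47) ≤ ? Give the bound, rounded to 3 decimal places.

Chebyshev: P(|X − μ| ≥ t) ≤ Var(X)/t².
Var(X) = σ² = 27² = 729.
Bound = 729 / 2209 = 0.3300.

0.330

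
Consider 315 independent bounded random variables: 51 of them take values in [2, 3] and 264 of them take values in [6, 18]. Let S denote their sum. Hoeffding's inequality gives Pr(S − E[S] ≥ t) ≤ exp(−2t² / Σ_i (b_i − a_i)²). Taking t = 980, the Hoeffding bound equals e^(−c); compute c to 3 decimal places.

Σ(b_i − a_i)² = 51·1² + 264·12² = 38067.
c = 2t² / 38067 = 2·980² / 38067 = 50.4584.

50.458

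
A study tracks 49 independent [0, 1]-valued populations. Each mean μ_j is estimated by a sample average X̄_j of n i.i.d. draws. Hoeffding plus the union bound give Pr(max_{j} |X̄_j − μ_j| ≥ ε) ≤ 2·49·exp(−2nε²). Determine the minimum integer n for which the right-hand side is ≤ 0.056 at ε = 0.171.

Need 2·49·exp(−2nε²) ≤ 0.056, i.e. exp(−2nε²) ≤ 0.056/98.
So 2nε² ≥ ln(98/0.056) = 7.467371.
Hence n ≥ 7.467371/(2·0.171²) = 127.687.
The smallest integer n is 128.

128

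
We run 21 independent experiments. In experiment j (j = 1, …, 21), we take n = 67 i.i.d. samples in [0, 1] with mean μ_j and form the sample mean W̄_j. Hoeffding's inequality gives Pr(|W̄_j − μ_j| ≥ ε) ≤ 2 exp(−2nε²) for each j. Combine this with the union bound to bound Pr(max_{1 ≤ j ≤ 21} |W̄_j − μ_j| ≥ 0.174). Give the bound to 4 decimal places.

Per-experiment Hoeffding bound: 2·exp(−2·67·0.174²) = 2·exp(−4.05698) = 0.034602.
Union bound over 21 events: 21·0.034602 = 0.72665.

0.7266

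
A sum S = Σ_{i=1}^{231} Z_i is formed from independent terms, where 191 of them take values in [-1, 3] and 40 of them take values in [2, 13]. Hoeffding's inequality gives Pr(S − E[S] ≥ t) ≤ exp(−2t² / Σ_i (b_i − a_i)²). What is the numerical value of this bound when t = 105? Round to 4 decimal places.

0.0613

Σ(b_i − a_i)² = 191·4² + 40·11² = 7896.
Exponent = 2·105² / 7896 = 2.79255.
Bound = exp(−2.79255) = 0.06126.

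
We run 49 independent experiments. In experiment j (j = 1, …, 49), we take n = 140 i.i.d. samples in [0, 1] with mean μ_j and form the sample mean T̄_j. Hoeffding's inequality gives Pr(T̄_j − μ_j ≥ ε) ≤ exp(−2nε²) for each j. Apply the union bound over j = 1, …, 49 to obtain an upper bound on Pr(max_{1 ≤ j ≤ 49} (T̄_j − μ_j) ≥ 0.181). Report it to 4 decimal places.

0.0051

Per-experiment Hoeffding bound: exp(−2·140·0.181²) = exp(−9.17308) = 0.0001038.
Union bound over 49 events: 49·0.0001038 = 0.00509.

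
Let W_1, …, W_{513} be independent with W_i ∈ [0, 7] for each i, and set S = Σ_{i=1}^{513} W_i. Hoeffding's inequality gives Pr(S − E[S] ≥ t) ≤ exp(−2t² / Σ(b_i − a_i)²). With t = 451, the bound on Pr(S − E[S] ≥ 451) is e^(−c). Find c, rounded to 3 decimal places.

16.183

Σ(b_i − a_i)² = 513·(7)² = 25137.
c = 2t²/25137 = 2·451²/25137 = 16.1834.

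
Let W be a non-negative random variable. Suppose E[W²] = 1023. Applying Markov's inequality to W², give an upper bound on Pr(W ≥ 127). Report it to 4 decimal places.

Since W ≥ 0, the event {W ≥ 127} is the same as {W² ≥ 16129}.
Markov's inequality applied to W² gives Pr(W² ≥ 16129) ≤ E[W²]/16129 = 1023/16129 = 0.0634.

0.0634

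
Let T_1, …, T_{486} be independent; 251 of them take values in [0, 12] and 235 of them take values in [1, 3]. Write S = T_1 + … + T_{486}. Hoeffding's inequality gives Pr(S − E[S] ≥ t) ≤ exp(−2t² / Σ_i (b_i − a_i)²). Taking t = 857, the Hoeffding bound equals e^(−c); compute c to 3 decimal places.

Σ(b_i − a_i)² = 251·12² + 235·2² = 37084.
c = 2t² / 37084 = 2·857² / 37084 = 39.6100.

39.610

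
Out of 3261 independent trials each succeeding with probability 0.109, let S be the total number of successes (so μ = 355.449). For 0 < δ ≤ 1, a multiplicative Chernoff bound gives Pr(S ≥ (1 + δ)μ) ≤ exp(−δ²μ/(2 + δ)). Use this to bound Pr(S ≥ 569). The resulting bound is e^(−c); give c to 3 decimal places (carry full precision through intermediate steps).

Write 569 = (1 + δ)μ, so δ = 569/355.449 − 1 = 0.6007922…
Then the exponent is δ²μ/(2 + δ) = (569 − μ)² / (μ·(2 + δ)) = 49.331039.

49.331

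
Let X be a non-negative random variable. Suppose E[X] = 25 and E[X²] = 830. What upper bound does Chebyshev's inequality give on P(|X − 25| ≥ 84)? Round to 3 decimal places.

Var(X) = E[X²] − (E[X])² = 830 − 625 = 205.
Chebyshev's inequality: P(|X − μ| ≥ t) ≤ Var(X)/t² = 205/7056 = 0.0291.

0.029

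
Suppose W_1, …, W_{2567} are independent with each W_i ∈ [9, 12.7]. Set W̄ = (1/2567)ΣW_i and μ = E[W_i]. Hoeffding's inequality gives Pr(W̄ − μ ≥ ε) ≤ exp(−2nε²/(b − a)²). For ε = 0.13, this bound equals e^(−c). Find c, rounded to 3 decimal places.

6.338

c = 2nε²/(b − a)² = 2·2567·0.13² / 3.7² = 6.3378.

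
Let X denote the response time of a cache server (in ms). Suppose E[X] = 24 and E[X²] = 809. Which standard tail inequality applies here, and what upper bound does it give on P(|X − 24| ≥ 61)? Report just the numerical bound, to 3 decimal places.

0.063

The first two moments determine the variance, so Chebyshev's inequality is the sharpest standard bound available.
Var(X) = E[X²] − (E[X])² = 809 − 576 = 233.
Chebyshev's inequality: P(|X − μ| ≥ t) ≤ Var(X)/t² = 233/3721 = 0.0626.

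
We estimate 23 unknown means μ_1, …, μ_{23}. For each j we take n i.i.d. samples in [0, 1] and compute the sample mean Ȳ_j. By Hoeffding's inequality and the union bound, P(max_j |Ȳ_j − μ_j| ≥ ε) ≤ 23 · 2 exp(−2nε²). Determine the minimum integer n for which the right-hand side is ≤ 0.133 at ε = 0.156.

121

Need 2·23·exp(−2nε²) ≤ 0.133, i.e. exp(−2nε²) ≤ 0.133/46.
So 2nε² ≥ ln(46/0.133) = 5.846048.
Hence n ≥ 5.846048/(2·0.156²) = 120.111.
The smallest integer n is 121.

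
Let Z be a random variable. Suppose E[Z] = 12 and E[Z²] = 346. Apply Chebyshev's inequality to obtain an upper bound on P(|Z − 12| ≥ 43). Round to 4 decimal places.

Var(Z) = E[Z²] − (E[Z])² = 346 − 144 = 202.
Chebyshev's inequality: P(|Z − μ| ≥ t) ≤ Var(Z)/t² = 202/1849 = 0.1092.

0.1092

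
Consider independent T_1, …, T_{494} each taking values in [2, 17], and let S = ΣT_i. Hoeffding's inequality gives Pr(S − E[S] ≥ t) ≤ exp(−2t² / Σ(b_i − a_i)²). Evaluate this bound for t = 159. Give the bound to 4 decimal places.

0.6345

Σ(b_i − a_i)² = 494·(15)² = 111150.
Exponent = 2·159²/111150 = 0.4549.
Bound = exp(−0.4549) = 0.63451.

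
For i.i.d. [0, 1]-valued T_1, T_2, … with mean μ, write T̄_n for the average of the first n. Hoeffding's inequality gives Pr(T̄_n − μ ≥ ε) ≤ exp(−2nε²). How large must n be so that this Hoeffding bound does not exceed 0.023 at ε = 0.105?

172

Require exp(−2nε²) ≤ 0.023, i.e. 2nε² ≥ ln(1/0.023) = 3.772261.
So n ≥ 3.772261 / (2·0.105²) = 171.078.
The smallest integer n is 172.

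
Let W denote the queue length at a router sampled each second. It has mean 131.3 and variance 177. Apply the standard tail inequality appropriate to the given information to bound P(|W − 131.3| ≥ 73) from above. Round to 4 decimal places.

0.0332

Mean and variance are known, so Chebyshev's inequality applies.
Chebyshev: P(|W − μ| ≥ t) ≤ Var(W)/t².
Bound = 177 / 5329 = 0.0332.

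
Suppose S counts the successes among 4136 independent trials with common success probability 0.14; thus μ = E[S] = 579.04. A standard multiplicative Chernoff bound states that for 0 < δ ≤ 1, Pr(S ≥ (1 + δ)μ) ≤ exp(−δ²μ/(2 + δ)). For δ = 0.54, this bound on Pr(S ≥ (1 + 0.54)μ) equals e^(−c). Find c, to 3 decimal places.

66.476

c = δ²μ/(2 + δ) = 0.54²·579.04/(2 + 0.54) = 66.4756.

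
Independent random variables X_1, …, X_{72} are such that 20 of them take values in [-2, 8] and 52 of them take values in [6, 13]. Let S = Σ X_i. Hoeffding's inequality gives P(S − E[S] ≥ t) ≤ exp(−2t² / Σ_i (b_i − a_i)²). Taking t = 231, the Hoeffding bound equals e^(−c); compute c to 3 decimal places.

23.466

Σ(b_i − a_i)² = 20·10² + 52·7² = 4548.
c = 2t² / 4548 = 2·231² / 4548 = 23.4657.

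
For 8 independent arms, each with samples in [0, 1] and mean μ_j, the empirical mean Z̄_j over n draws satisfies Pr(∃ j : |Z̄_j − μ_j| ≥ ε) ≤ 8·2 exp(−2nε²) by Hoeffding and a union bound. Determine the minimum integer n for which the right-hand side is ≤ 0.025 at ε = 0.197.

Need 2·8·exp(−2nε²) ≤ 0.025, i.e. exp(−2nε²) ≤ 0.025/16.
So 2nε² ≥ ln(16/0.025) = 6.461468.
Hence n ≥ 6.461468/(2·0.197²) = 83.247.
The smallest integer n is 84.

84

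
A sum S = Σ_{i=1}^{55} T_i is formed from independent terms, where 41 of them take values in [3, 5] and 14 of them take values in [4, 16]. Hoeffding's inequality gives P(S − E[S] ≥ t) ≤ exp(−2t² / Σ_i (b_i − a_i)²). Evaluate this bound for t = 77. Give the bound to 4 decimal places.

0.0043

Σ(b_i − a_i)² = 41·2² + 14·12² = 2180.
Exponent = 2·77² / 2180 = 5.43945.
Bound = exp(−5.43945) = 0.00434.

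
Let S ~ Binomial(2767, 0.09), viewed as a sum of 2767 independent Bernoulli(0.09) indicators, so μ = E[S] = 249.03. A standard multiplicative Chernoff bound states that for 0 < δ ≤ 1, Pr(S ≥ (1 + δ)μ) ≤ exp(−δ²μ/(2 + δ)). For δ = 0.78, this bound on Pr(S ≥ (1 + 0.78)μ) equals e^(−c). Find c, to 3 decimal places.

c = δ²μ/(2 + δ) = 0.78²·249.03/(2 + 0.78) = 54.4999.

54.500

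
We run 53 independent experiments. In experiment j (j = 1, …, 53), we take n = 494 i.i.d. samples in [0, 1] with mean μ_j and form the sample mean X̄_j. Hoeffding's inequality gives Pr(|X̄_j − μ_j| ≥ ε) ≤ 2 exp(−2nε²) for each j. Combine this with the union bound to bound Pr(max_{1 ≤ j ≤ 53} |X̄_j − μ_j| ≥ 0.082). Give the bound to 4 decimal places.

Per-experiment Hoeffding bound: 2·exp(−2·494·0.082²) = 2·exp(−6.64331) = 0.0026054.
Union bound over 53 events: 53·0.0026054 = 0.13809.

0.1381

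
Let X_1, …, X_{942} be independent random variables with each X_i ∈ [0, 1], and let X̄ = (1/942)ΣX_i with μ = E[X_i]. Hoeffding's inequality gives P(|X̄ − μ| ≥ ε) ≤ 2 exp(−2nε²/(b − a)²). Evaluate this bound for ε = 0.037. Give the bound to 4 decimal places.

0.1517

Exponent: 2nε²/(b − a)² = 2·942·0.037² / 1² = 2.57920.
Bound = 2·exp(−2.57920) = 0.15167.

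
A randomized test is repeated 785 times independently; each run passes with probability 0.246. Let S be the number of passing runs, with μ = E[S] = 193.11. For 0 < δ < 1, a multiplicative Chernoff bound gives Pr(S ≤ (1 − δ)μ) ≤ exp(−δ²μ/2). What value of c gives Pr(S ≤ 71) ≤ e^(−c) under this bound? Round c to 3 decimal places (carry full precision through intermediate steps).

Write 71 = (1 − δ)μ, so δ = 1 − 71/193.11 = 0.6323339…
Then the exponent is δ²μ/2 = (μ − 71)²/(2μ) = 38.607146.

38.607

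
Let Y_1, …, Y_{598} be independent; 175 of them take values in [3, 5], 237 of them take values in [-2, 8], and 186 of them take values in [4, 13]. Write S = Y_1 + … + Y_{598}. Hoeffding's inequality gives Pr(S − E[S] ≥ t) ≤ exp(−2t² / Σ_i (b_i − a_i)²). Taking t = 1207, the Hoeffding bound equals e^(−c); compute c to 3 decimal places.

73.828

Σ(b_i − a_i)² = 175·2² + 237·10² + 186·9² = 39466.
c = 2t² / 39466 = 2·1207² / 39466 = 73.8281.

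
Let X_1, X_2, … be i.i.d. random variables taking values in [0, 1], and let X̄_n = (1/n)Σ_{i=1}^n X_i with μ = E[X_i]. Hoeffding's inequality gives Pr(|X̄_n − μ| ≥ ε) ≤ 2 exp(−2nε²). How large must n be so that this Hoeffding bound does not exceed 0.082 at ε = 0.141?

81

Require 2·exp(−2nε²) ≤ 0.082, i.e. 2nε² ≥ ln(2/0.082) = 3.194183.
So n ≥ 3.194183 / (2·0.141²) = 80.333.
The smallest integer n is 81.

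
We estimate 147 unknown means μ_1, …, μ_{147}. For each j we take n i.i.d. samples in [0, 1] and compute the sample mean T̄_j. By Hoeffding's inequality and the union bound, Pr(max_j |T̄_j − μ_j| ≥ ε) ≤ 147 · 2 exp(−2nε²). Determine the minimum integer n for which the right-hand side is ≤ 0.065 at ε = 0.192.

Need 2·147·exp(−2nε²) ≤ 0.065, i.e. exp(−2nε²) ≤ 0.065/294.
So 2nε² ≥ ln(294/0.065) = 8.416948.
Hence n ≥ 8.416948/(2·0.192²) = 114.162.
The smallest integer n is 115.

115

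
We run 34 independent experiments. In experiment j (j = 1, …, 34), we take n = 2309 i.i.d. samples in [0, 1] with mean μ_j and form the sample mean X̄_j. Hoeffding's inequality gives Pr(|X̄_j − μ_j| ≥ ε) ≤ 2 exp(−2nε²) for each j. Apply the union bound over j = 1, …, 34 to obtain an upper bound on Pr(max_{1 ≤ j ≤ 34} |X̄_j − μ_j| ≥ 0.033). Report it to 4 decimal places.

Per-experiment Hoeffding bound: 2·exp(−2·2309·0.033²) = 2·exp(−5.02900) = 0.013091.
Union bound over 34 events: 34·0.013091 = 0.44508.

0.4451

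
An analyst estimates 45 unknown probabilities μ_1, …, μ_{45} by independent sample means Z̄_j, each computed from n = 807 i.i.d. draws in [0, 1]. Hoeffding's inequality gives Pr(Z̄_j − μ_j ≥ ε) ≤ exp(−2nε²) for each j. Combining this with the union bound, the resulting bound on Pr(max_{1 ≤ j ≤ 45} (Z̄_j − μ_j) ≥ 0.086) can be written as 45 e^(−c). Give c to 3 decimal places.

Union bound over the 45 events: Pr(max_{1 ≤ j ≤ 45} (Z̄_j − μ_j) ≥ 0.086) ≤ 45·exp(−2nε²) = 45 exp(−2·807·0.086²).
So c = 2·807·0.086² = 11.9371.

11.937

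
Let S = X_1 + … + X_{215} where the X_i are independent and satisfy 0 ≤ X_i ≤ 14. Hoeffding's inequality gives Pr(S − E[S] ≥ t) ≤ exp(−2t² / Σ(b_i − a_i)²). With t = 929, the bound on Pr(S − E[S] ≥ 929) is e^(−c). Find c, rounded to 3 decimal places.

40.961

Σ(b_i − a_i)² = 215·(14)² = 42140.
c = 2t²/42140 = 2·929²/42140 = 40.9607.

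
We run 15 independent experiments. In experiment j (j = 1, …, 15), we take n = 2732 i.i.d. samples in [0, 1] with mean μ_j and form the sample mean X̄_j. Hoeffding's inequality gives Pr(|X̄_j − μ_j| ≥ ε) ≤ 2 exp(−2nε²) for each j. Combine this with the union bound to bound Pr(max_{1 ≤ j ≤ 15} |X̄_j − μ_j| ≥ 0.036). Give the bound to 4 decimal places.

Per-experiment Hoeffding bound: 2·exp(−2·2732·0.036²) = 2·exp(−7.08134) = 0.0016813.
Union bound over 15 events: 15·0.0016813 = 0.02522.

0.0252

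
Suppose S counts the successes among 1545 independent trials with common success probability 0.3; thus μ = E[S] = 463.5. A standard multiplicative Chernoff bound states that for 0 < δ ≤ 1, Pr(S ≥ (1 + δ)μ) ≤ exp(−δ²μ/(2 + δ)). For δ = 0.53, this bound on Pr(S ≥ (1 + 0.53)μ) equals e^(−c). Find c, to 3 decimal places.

51.461

c = δ²μ/(2 + δ) = 0.53²·463.5/(2 + 0.53) = 51.4613.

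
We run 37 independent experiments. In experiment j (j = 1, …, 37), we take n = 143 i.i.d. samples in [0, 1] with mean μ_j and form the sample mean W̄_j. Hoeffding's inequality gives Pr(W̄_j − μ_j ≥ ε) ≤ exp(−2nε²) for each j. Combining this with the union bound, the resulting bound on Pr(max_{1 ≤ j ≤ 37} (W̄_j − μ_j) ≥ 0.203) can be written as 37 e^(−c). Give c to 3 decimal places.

Union bound over the 37 events: Pr(max_{1 ≤ j ≤ 37} (W̄_j − μ_j) ≥ 0.203) ≤ 37·exp(−2nε²) = 37 exp(−2·143·0.203²).
So c = 2·143·0.203² = 11.7858.

11.786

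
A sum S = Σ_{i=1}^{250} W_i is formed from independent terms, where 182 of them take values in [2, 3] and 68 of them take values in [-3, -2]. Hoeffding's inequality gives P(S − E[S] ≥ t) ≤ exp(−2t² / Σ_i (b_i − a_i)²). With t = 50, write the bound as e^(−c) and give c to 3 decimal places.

Σ(b_i − a_i)² = 182·1² + 68·1² = 250.
c = 2t² / 250 = 2·50² / 250 = 20.0000.

20.000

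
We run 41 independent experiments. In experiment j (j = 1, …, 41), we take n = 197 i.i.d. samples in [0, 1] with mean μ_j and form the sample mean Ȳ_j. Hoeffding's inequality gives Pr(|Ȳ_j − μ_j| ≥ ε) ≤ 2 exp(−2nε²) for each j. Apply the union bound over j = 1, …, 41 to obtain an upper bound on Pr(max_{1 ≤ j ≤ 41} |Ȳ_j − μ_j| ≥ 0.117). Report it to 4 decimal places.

0.3728

Per-experiment Hoeffding bound: 2·exp(−2·197·0.117²) = 2·exp(−5.39347) = 0.0090924.
Union bound over 41 events: 41·0.0090924 = 0.37279.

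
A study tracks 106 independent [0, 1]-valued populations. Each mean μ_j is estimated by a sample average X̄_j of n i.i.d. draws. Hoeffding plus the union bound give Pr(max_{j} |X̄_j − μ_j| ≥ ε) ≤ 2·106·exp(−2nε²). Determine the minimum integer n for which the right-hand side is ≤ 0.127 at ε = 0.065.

879

Need 2·106·exp(−2nε²) ≤ 0.127, i.e. exp(−2nε²) ≤ 0.127/212.
So 2nε² ≥ ln(212/0.127) = 7.420154.
Hence n ≥ 7.420154/(2·0.065²) = 878.125.
The smallest integer n is 879.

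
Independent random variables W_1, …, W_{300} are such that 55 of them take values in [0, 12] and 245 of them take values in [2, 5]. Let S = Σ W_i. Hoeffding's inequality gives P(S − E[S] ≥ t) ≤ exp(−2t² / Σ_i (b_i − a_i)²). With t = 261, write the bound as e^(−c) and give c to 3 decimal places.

13.456

Σ(b_i − a_i)² = 55·12² + 245·3² = 10125.
c = 2t² / 10125 = 2·261² / 10125 = 13.4560.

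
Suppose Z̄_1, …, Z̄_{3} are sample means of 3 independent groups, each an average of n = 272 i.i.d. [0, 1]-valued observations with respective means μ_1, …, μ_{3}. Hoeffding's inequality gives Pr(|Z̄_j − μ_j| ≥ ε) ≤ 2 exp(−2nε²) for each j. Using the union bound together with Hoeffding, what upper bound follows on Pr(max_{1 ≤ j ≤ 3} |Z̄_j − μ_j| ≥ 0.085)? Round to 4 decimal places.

Per-experiment Hoeffding bound: 2·exp(−2·272·0.085²) = 2·exp(−3.93040) = 0.039272.
Union bound over 3 events: 3·0.039272 = 0.11781.

0.1178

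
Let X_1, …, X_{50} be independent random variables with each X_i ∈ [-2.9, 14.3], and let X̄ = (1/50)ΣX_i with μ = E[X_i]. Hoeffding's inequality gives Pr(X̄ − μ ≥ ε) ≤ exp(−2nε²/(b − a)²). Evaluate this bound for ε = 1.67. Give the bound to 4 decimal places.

Exponent: 2nε²/(b − a)² = 2·50·1.67² / 17.2² = 0.94271.
Bound = exp(−0.94271) = 0.38957.

0.3896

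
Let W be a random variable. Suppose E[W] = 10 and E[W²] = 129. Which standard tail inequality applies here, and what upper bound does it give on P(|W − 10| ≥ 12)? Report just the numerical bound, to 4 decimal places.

0.2014

The first two moments determine the variance, so Chebyshev's inequality is the sharpest standard bound available.
Var(W) = E[W²] − (E[W])² = 129 − 100 = 29.
Chebyshev's inequality: P(|W − μ| ≥ t) ≤ Var(W)/t² = 29/144 = 0.2014.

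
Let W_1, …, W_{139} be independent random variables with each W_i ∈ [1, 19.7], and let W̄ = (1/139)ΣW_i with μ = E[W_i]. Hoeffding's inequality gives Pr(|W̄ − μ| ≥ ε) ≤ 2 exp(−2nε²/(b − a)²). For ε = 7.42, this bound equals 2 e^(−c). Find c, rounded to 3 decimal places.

c = 2nε²/(b − a)² = 2·139·7.42² / 18.7² = 43.7693.

43.769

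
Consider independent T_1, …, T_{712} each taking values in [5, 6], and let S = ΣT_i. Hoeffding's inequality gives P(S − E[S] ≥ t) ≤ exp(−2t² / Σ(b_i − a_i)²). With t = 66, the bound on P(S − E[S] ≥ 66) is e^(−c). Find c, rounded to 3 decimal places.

Σ(b_i − a_i)² = 712·(1)² = 712.
c = 2t²/712 = 2·66²/712 = 12.2360.

12.236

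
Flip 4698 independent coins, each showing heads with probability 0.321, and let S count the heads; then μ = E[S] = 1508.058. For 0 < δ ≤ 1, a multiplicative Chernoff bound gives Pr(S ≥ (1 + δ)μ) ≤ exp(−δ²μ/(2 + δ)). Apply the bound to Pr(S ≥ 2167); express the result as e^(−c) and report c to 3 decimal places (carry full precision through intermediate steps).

Write 2167 = (1 + δ)μ, so δ = 2167/1508.058 − 1 = 0.4369474…
Then the exponent is δ²μ/(2 + δ) = (2167 − μ)² / (μ·(2 + δ)) = 118.149036.

118.149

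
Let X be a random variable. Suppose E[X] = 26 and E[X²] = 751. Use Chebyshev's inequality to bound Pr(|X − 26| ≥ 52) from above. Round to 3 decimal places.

0.028

Var(X) = E[X²] − (E[X])² = 751 − 676 = 75.
Chebyshev's inequality: Pr(|X − μ| ≥ t) ≤ Var(X)/t² = 75/2704 = 0.0277.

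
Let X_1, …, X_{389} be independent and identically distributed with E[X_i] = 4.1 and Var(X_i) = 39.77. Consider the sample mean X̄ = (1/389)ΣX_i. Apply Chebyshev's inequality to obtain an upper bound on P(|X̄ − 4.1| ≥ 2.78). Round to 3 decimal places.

0.013

Var(X̄) = Var(X_i)/n = 39.77/389 = 0.10224.
Chebyshev: P(|X̄ − 4.1| ≥ 2.78) ≤ Var(X̄)/(2.78)² = 39.77/(389·2.78²) = 0.0132.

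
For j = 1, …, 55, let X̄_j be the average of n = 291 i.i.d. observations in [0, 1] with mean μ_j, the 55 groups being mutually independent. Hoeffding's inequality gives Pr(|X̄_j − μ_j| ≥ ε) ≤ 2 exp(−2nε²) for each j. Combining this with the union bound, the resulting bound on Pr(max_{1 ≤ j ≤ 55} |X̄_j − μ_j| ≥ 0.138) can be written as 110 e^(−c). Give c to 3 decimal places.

Union bound over the 55 events: Pr(max_{1 ≤ j ≤ 55} |X̄_j − μ_j| ≥ 0.138) ≤ 55·2·exp(−2nε²) = 110 exp(−2·291·0.138²).
So c = 2·291·0.138² = 11.0836.

11.084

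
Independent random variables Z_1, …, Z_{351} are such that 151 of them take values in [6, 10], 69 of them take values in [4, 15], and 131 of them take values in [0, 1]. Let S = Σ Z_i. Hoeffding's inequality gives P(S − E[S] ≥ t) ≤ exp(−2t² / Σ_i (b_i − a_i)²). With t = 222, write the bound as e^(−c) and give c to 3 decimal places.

9.046

Σ(b_i − a_i)² = 151·4² + 69·11² + 131·1² = 10896.
c = 2t² / 10896 = 2·222² / 10896 = 9.0463.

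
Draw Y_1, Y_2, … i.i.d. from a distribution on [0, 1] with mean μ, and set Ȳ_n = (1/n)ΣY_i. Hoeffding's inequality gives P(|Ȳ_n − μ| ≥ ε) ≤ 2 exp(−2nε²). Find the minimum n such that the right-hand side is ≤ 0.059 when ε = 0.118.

Require 2·exp(−2nε²) ≤ 0.059, i.e. 2nε² ≥ ln(2/0.059) = 3.523365.
So n ≥ 3.523365 / (2·0.118²) = 126.521.
The smallest integer n is 127.

127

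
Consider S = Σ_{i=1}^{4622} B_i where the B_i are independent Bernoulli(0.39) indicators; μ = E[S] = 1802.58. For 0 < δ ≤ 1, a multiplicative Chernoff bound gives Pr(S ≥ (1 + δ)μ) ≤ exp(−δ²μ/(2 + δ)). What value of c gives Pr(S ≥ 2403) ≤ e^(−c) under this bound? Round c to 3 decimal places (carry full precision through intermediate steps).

Write 2403 = (1 + δ)μ, so δ = 2403/1802.58 − 1 = 0.3330892…
Then the exponent is δ²μ/(2 + δ) = (2403 − μ)² / (μ·(2 + δ)) = 85.720442.

85.720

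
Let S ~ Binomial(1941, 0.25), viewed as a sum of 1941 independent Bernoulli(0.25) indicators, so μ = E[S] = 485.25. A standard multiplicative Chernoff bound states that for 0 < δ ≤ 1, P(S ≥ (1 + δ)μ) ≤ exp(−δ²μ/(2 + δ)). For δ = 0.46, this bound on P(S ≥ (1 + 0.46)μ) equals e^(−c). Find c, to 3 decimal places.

41.739

c = δ²μ/(2 + δ) = 0.46²·485.25/(2 + 0.46) = 41.7394.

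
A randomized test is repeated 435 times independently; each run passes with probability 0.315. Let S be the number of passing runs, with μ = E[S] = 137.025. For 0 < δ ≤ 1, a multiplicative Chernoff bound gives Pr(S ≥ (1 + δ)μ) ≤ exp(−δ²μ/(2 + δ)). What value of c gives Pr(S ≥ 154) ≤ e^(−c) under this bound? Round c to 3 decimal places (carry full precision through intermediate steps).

0.990

Write 154 = (1 + δ)μ, so δ = 154/137.025 − 1 = 0.1238825…
Then the exponent is δ²μ/(2 + δ) = (154 − μ)² / (μ·(2 + δ)) = 0.990123.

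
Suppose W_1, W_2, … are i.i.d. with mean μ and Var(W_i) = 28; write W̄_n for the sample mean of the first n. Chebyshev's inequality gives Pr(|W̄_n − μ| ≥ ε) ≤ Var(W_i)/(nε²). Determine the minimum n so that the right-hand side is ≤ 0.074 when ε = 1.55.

Require 28/(n·1.55²) ≤ 0.074, i.e. n ≥ 28/(0.074·1.55²) = 157.494.
The smallest integer n is 158.

158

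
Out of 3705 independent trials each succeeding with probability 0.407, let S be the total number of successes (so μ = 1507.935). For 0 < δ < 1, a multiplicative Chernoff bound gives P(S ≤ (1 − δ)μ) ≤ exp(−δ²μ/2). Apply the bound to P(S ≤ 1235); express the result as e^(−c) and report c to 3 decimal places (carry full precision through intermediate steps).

24.701

Write 1235 = (1 − δ)μ, so δ = 1 − 1235/1507.935 = 0.1809992…
Then the exponent is δ²μ/2 = (μ − 1235)²/(2μ) = 24.700506.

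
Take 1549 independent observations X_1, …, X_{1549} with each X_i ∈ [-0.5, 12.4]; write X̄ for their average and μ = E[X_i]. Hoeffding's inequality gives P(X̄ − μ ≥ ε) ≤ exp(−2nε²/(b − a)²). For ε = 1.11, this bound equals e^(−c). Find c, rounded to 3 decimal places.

c = 2nε²/(b − a)² = 2·1549·1.11² / 12.9² = 22.9376.

22.938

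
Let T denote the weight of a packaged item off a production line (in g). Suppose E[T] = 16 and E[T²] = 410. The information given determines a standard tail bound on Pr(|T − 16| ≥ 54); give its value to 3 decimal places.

0.053

The first two moments determine the variance, so Chebyshev's inequality is the sharpest standard bound available.
Var(T) = E[T²] − (E[T])² = 410 − 256 = 154.
Chebyshev's inequality: Pr(|T − μ| ≥ t) ≤ Var(T)/t² = 154/2916 = 0.0528.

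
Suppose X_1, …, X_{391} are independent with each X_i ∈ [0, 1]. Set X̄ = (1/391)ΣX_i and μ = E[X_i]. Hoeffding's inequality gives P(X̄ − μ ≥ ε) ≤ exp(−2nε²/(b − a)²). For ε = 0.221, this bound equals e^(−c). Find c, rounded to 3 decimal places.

38.194

c = 2nε²/(b − a)² = 2·391·0.221² / 1² = 38.1937.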